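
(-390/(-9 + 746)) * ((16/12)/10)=-52/737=-0.07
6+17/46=6.37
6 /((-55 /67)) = -402 /55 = -7.31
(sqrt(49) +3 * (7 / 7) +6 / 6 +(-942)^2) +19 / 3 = 2662144 / 3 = 887381.33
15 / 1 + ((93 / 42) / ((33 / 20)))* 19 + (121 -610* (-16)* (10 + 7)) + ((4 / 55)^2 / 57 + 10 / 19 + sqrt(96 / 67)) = 4* sqrt(402) / 67 + 66818950404 / 402325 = 166083.22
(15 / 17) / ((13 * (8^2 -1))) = 5 / 4641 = 0.00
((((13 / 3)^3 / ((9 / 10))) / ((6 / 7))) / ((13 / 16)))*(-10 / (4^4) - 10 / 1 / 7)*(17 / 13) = -1453075 / 5832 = -249.16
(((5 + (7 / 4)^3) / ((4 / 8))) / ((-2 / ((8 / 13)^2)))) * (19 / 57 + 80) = -4097 / 13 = -315.15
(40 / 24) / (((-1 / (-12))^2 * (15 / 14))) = 224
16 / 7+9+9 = 142 / 7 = 20.29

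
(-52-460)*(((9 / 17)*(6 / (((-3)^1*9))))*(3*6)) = 18432 / 17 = 1084.24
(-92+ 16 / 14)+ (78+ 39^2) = 10557 / 7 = 1508.14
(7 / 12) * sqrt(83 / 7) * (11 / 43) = 0.51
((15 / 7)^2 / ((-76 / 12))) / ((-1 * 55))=0.01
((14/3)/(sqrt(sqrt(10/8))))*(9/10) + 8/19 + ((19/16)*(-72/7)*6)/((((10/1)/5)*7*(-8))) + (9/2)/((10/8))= 8.65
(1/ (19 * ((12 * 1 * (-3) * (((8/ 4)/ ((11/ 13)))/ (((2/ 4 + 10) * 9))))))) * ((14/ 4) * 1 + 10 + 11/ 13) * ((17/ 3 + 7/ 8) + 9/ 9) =-5198501/ 822016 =-6.32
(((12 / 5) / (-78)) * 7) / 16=-7 / 520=-0.01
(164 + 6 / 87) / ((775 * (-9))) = -0.02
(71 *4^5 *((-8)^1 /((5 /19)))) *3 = -33153024 /5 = -6630604.80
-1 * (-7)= 7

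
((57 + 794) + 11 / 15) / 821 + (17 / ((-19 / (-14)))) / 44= 6805853 / 5147670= 1.32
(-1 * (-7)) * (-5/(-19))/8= 35/152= 0.23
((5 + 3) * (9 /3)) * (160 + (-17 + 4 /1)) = 3528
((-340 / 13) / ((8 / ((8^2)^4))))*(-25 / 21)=17825792000 / 273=65295941.39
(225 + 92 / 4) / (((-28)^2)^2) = 0.00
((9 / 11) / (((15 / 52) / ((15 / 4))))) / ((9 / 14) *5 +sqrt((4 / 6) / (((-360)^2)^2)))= 464266857600000 / 140300423999461 - 371498400 *sqrt(6) / 140300423999461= 3.31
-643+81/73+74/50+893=460976/1825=252.59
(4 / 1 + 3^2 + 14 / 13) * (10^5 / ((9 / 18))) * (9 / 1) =329400000 / 13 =25338461.54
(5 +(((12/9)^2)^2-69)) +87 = 2119/81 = 26.16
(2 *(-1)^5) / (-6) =0.33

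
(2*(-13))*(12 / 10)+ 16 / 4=-136 / 5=-27.20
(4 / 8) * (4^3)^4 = 8388608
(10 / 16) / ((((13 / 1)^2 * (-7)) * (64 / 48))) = -15 / 37856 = -0.00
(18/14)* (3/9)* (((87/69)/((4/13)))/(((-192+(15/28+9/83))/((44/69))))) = -1376804/235252119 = -0.01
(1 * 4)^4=256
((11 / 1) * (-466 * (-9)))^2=2128345956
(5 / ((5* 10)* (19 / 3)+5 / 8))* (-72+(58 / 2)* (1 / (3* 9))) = -15320 / 13707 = -1.12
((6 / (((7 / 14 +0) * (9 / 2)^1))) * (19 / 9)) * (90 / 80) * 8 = 152 / 3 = 50.67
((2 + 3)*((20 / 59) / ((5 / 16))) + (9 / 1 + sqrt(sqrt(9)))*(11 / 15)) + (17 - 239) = -61943 / 295 + 11*sqrt(3) / 15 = -208.71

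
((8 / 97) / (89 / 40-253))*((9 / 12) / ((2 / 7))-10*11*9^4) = 230946360 / 973007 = 237.35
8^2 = 64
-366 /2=-183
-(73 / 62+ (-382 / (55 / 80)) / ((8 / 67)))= 3172853 / 682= 4652.28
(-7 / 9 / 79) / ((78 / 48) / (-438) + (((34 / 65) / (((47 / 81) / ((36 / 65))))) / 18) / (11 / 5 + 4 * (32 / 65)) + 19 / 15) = -6768951280 / 872897264103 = -0.01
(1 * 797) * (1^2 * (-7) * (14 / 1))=-78106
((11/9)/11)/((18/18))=1/9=0.11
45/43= 1.05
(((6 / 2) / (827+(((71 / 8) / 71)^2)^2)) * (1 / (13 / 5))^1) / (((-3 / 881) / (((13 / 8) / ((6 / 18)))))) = -2.00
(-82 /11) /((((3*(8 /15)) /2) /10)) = -93.18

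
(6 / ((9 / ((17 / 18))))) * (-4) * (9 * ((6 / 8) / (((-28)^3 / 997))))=0.77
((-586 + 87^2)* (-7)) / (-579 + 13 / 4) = 27932 / 329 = 84.90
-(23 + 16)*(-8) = 312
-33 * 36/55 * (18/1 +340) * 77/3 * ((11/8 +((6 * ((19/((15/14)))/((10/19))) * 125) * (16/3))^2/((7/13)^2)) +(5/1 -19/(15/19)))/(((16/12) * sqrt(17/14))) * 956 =-222876344855422060341 * sqrt(238)/425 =-8090279491110928009.82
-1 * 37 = -37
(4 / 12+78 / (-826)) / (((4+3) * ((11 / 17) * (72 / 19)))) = 11951 / 858627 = 0.01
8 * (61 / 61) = 8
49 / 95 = 0.52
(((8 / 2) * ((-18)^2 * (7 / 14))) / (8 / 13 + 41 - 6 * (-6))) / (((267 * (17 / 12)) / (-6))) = -0.13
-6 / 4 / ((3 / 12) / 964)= -5784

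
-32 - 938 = -970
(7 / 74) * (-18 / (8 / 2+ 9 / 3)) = -9 / 37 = -0.24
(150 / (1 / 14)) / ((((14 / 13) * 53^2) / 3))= 5850 / 2809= 2.08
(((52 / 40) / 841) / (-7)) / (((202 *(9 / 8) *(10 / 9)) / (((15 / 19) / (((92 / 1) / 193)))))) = -7527 / 5196690380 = -0.00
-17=-17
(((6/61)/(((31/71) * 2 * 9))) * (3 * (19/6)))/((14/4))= 1349/39711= 0.03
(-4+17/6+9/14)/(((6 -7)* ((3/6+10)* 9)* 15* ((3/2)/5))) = 44/35721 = 0.00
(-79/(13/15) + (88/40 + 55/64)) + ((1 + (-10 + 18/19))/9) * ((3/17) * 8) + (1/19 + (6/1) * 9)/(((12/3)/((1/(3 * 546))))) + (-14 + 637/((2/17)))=5311.15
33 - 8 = 25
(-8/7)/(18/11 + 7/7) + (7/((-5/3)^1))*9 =-38807/1015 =-38.23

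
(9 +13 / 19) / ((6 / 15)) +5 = 555 / 19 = 29.21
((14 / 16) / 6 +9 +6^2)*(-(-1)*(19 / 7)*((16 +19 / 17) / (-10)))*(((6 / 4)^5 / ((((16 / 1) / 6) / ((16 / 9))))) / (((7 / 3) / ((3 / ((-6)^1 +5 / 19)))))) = 237.99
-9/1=-9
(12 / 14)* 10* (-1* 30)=-1800 / 7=-257.14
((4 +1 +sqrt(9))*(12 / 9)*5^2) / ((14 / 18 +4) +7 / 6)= 4800 / 107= 44.86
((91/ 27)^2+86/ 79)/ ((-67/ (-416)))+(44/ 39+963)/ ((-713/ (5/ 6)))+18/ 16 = 22113636919853/ 286122684744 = 77.29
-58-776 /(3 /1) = -950 /3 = -316.67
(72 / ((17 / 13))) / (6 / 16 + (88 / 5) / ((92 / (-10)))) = -172224 / 4811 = -35.80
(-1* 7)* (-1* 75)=525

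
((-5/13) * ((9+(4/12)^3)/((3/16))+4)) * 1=-21140/1053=-20.08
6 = 6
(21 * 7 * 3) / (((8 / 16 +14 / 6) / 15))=39690 / 17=2334.71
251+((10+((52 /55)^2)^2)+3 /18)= 14382899071 /54903750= 261.97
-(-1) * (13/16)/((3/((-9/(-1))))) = 39/16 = 2.44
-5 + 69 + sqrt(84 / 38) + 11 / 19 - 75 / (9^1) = sqrt(798) / 19 + 3206 / 57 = 57.73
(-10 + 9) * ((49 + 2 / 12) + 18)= -403 / 6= -67.17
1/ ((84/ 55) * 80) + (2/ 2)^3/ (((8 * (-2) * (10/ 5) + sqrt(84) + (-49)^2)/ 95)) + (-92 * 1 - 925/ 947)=-663776256078563/ 7142872019136 - 190 * sqrt(21)/ 5612077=-92.93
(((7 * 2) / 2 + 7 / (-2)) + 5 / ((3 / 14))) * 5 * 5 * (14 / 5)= 5635 / 3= 1878.33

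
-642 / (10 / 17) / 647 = -5457 / 3235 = -1.69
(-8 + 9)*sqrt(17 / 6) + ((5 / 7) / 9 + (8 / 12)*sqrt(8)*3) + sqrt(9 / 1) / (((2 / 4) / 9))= sqrt(102) / 6 + 4*sqrt(2) + 3407 / 63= 61.42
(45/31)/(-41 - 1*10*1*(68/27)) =-1215/55397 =-0.02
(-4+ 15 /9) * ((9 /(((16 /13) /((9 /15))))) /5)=-819 /400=-2.05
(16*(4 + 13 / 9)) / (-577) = -784 / 5193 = -0.15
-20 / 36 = -5 / 9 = -0.56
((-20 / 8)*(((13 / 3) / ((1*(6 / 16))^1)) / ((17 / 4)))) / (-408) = 130 / 7803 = 0.02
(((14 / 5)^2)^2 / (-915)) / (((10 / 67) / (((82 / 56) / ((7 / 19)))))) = -5114914 / 2859375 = -1.79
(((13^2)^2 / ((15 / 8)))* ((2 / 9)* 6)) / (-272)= -57122 / 765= -74.67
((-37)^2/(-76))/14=-1369/1064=-1.29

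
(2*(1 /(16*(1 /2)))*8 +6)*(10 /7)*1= 80 /7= 11.43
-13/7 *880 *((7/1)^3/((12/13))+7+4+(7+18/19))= -638238.75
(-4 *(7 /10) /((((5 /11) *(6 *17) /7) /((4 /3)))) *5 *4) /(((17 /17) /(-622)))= 7011.93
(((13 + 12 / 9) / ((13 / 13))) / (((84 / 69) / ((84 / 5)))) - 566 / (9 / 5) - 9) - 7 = -5969 / 45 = -132.64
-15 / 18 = -5 / 6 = -0.83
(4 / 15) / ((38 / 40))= 16 / 57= 0.28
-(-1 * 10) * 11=110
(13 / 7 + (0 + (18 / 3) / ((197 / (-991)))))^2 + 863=3166877904 / 1901641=1665.34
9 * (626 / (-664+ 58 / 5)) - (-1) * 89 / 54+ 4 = -263135 / 88074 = -2.99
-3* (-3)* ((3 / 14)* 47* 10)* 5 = 31725 / 7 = 4532.14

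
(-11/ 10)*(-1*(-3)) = -33/ 10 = -3.30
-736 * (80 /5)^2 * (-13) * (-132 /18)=-53886976 /3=-17962325.33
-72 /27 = -8 /3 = -2.67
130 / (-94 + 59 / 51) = -1326 / 947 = -1.40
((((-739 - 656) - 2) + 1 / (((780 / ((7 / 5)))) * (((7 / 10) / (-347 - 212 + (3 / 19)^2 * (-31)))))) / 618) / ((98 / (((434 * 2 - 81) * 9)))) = -38737263049 / 236855710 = -163.55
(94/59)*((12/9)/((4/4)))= 376/177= 2.12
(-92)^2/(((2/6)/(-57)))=-1447344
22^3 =10648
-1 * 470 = -470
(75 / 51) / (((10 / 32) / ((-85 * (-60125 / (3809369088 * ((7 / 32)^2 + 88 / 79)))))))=1899950000 / 349624936521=0.01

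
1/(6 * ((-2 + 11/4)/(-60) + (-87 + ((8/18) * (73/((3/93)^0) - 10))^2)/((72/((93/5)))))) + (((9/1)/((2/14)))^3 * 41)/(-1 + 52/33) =14618868581461/821009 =17805978.47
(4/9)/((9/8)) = 32/81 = 0.40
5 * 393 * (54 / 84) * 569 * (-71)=-714456315 / 14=-51032593.93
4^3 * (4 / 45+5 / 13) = 17728 / 585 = 30.30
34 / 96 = 17 / 48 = 0.35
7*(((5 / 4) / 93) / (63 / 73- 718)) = -2555 / 19474572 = -0.00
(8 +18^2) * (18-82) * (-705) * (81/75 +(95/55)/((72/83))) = 7590909088/165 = 46005509.62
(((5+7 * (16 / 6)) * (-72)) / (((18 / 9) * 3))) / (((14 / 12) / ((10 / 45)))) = -1136 / 21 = -54.10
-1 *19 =-19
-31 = -31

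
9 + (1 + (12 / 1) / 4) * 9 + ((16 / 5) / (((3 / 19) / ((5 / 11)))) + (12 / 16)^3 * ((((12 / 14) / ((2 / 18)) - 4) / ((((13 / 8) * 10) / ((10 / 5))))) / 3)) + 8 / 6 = 85639 / 1540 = 55.61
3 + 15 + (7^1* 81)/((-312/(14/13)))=10845/676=16.04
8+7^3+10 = 361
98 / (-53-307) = -49 / 180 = -0.27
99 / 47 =2.11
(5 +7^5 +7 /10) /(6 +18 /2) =168127 /150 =1120.85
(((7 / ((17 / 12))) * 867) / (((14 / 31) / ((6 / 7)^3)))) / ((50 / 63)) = 9220392 / 1225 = 7526.85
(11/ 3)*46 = 506/ 3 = 168.67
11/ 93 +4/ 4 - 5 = -361/ 93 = -3.88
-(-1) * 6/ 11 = 6/ 11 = 0.55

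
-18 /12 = -3 /2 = -1.50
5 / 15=1 / 3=0.33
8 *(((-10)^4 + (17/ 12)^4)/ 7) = 11433.17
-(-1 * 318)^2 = -101124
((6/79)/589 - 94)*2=-188.00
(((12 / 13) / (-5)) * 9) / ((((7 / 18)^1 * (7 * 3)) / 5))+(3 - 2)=-11 / 637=-0.02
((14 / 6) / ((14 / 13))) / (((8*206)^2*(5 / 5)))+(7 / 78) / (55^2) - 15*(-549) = 5277132533890553 / 640817548800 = 8235.00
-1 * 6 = -6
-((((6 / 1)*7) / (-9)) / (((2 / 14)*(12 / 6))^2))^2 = -117649 / 36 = -3268.03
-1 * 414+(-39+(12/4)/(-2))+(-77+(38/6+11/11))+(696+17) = 1133/6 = 188.83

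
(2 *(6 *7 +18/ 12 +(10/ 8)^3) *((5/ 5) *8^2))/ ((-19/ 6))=-34908/ 19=-1837.26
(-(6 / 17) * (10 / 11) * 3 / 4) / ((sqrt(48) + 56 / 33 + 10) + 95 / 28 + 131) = -510250860 / 309068651657 + 13970880 * sqrt(3) / 309068651657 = -0.00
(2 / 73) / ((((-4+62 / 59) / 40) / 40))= -94400 / 6351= -14.86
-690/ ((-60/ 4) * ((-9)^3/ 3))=-46/ 243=-0.19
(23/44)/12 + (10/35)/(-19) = 2003/70224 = 0.03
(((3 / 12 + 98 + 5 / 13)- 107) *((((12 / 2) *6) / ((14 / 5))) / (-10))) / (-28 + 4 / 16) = -0.39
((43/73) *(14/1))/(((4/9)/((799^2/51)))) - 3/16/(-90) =8138486233/35040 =232262.73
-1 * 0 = 0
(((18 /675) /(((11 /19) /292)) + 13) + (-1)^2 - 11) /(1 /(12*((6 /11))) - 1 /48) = 651408 /5225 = 124.67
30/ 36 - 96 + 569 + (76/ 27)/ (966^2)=473.83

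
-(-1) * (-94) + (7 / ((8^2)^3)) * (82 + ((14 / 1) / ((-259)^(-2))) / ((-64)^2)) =-50461403207 / 536870912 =-93.99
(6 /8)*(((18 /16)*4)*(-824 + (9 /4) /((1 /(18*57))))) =80163 /16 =5010.19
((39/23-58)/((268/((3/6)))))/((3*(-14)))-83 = -6139159/73968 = -83.00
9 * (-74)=-666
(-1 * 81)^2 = 6561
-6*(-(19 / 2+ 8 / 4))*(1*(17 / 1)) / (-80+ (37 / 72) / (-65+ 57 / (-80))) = -55498149 / 3785410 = -14.66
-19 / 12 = -1.58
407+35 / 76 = 30967 / 76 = 407.46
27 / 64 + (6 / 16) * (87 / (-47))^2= 241299 / 141376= 1.71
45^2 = 2025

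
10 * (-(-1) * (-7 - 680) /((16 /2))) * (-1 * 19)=65265 /4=16316.25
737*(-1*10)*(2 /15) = -2948 /3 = -982.67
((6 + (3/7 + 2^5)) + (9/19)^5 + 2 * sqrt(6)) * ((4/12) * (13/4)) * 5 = 65 * sqrt(6)/6 + 21660729155/103996158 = 234.82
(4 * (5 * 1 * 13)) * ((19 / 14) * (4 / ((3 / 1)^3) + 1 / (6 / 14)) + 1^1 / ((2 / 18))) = 607750 / 189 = 3215.61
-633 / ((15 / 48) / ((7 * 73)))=-5175408 / 5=-1035081.60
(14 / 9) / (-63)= -2 / 81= -0.02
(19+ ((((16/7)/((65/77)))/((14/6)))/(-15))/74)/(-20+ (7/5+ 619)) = 1599237/50538670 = 0.03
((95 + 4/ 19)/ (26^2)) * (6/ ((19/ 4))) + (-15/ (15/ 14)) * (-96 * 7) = 573983526/ 61009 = 9408.18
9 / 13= 0.69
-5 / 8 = -0.62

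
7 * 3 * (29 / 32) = 609 / 32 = 19.03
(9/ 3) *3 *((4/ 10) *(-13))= -234/ 5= -46.80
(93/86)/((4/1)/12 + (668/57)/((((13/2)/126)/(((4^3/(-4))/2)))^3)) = -375687/15183951220810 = -0.00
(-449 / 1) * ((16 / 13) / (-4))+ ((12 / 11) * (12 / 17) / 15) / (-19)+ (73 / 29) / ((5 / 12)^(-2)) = 133658074241 / 964426320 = 138.59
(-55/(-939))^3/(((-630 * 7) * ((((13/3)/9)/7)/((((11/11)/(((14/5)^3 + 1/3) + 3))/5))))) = -75625/14432212711644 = -0.00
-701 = -701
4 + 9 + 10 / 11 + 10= 263 / 11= 23.91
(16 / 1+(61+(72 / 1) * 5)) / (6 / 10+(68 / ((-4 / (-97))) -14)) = 2185 / 8178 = 0.27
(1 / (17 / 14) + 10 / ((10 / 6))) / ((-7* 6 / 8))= -464 / 357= -1.30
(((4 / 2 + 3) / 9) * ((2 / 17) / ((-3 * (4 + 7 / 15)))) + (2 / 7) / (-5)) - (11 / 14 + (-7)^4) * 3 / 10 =-1034158633 / 1435140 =-720.60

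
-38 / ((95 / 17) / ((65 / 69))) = -442 / 69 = -6.41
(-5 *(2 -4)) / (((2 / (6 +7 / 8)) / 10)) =1375 / 4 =343.75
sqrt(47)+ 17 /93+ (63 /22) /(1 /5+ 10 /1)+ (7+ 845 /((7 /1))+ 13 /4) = sqrt(47)+ 63998519 /486948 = 138.28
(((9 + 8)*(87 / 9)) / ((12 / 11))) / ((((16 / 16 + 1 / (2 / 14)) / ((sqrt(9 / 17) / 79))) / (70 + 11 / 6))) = 137489*sqrt(17) / 45504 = 12.46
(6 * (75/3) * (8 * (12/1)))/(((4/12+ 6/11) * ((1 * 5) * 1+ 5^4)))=5280/203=26.01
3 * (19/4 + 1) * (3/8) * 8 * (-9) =-1863/4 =-465.75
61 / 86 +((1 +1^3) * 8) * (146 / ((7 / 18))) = 3616555 / 602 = 6007.57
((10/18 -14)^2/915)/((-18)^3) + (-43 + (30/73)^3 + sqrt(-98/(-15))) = -7218707618072977/168148194577560 + 7 * sqrt(30)/15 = -40.37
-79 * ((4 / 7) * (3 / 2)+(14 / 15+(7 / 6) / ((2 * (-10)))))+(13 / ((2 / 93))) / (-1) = -41515 / 56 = -741.34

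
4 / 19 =0.21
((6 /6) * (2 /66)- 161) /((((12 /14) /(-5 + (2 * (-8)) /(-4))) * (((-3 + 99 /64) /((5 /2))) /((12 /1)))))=-11898880 /3069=-3877.12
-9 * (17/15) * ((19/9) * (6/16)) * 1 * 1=-323/40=-8.08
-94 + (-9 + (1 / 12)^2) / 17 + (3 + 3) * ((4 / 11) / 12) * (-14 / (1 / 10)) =-3230917 / 26928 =-119.98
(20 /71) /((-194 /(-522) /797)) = 4160340 /6887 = 604.09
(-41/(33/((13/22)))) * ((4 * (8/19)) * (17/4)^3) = -2618629/27588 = -94.92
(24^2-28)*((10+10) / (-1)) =-10960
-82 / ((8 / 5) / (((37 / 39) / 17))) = -7585 / 2652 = -2.86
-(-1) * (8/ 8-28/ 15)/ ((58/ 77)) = -1001/ 870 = -1.15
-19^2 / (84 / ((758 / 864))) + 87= 3020237 / 36288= 83.23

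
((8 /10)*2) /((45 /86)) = 688 /225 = 3.06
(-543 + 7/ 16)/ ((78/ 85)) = -737885/ 1248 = -591.25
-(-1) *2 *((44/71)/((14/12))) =528/497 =1.06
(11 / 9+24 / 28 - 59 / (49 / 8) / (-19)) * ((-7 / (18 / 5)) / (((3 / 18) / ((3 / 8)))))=-108355 / 9576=-11.32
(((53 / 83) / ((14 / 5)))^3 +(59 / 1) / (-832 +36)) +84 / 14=1853927140769 / 312227722072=5.94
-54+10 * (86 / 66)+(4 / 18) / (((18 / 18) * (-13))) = -40.99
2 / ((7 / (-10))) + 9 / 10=-137 / 70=-1.96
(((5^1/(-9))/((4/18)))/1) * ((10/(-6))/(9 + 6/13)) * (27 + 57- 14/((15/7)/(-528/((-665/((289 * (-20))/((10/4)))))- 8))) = 112349146/21033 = 5341.57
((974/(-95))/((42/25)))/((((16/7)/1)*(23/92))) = -2435/228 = -10.68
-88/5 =-17.60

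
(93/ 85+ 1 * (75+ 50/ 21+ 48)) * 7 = 225758/ 255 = 885.33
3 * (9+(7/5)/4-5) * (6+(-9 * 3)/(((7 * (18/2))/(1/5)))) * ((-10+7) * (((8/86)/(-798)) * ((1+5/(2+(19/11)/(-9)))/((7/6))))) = 109242594/1254033725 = 0.09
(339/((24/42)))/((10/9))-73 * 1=18437/40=460.92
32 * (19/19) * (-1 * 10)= -320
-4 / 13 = -0.31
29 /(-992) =-29 /992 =-0.03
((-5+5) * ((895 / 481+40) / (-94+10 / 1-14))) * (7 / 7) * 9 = 0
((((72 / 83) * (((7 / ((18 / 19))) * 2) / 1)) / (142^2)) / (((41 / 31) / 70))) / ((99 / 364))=210108080 / 1698297777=0.12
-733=-733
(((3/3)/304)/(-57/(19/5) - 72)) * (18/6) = -1/8816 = -0.00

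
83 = 83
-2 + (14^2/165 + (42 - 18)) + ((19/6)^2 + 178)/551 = 25669807/1090980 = 23.53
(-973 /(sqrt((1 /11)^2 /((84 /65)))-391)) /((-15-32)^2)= 0.00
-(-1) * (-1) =-1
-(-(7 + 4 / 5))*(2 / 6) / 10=13 / 50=0.26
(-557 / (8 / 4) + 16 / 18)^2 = 24970009 / 324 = 77067.93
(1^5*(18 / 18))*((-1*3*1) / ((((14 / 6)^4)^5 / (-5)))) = 52301766015 / 79792266297612001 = 0.00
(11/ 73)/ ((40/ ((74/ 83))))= 407/ 121180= 0.00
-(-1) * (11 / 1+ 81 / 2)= 103 / 2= 51.50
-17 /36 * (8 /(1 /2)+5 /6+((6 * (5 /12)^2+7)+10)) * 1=-527 /32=-16.47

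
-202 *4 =-808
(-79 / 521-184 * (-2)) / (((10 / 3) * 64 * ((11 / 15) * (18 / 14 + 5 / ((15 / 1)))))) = 36221661 / 24941312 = 1.45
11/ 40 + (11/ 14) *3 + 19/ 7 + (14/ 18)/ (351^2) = 1659889033/ 310466520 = 5.35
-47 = -47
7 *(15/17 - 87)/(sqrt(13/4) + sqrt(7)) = -20496/(17 *sqrt(13) + 34 *sqrt(7)) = -135.51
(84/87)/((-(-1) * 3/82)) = 26.39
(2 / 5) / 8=1 / 20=0.05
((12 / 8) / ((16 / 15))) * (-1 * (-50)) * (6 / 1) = 3375 / 8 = 421.88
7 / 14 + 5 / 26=0.69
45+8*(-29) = -187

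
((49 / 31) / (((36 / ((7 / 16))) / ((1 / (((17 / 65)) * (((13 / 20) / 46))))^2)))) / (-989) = -4930625 / 3467133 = -1.42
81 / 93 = 0.87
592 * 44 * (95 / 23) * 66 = 163320960 / 23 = 7100911.30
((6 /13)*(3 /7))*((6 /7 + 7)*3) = 2970 /637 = 4.66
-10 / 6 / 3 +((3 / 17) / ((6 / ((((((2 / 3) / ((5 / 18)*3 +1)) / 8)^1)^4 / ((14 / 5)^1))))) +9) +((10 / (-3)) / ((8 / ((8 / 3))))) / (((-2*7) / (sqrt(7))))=5*sqrt(7) / 63 +8474445101 / 1003552704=8.65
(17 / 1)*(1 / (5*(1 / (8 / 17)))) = 8 / 5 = 1.60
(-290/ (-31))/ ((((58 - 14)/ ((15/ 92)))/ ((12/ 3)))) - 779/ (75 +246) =-11521219/ 5035206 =-2.29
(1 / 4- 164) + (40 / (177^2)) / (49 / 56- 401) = -65686105775 / 401136516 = -163.75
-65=-65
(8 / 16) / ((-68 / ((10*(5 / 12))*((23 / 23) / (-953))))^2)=0.00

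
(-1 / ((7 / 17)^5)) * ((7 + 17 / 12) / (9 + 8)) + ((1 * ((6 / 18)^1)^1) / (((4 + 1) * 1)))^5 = -2135266498397 / 51051262500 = -41.83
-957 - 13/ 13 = -958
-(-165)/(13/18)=228.46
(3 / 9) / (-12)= -1 / 36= -0.03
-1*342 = -342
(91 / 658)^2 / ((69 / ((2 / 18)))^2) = 169 / 3407523876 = 0.00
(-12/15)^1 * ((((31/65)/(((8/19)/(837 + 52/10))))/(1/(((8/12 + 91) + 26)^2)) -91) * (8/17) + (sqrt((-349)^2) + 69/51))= -1236321511244/248625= -4972635.54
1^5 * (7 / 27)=7 / 27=0.26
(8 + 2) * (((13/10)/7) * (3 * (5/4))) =6.96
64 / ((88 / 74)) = 592 / 11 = 53.82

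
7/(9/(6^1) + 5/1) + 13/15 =379/195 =1.94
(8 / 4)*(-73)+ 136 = -10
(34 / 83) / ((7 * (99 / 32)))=1088 / 57519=0.02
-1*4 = -4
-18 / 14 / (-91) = 9 / 637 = 0.01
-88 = -88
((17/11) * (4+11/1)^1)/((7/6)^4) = 330480/26411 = 12.51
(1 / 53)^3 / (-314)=-1 / 46747378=-0.00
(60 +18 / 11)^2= 459684 / 121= 3799.04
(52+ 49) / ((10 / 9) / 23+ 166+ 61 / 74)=0.61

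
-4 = -4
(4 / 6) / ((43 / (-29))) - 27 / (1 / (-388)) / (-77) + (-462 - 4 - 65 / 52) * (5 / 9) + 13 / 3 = -15565073 / 39732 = -391.75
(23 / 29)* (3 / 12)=23 / 116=0.20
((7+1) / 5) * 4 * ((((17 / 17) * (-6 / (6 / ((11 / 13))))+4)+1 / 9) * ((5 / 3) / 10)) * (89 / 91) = 543968 / 159705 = 3.41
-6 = -6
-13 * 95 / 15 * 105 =-8645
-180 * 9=-1620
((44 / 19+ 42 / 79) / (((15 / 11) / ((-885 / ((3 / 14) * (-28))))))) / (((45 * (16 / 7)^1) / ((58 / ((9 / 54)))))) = 281543339 / 270180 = 1042.06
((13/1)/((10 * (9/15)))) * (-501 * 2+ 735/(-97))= -424359/194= -2187.42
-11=-11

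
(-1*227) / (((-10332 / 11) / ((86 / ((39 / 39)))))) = 107371 / 5166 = 20.78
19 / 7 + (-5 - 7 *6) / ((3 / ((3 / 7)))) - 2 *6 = -16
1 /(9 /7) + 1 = 16 /9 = 1.78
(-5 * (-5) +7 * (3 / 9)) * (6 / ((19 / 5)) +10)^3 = 873136000 / 20577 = 42432.62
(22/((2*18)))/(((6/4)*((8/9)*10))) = 11/240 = 0.05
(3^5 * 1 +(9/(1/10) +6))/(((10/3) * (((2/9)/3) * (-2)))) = -27459/40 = -686.48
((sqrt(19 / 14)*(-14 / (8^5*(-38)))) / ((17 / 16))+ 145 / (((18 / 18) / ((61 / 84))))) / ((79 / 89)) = 89*sqrt(266) / 104517632+ 787205 / 6636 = 118.63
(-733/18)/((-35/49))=5131/90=57.01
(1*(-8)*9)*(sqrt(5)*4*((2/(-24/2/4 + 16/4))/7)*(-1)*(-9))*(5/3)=-8640*sqrt(5)/7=-2759.95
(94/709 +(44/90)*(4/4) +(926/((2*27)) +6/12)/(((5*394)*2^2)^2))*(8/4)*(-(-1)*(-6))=-1477449991517/198112183200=-7.46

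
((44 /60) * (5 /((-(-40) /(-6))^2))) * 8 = 33 /50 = 0.66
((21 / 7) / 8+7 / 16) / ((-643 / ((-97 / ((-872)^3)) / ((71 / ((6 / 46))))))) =-3783 / 11139523015073792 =-0.00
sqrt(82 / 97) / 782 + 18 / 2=sqrt(7954) / 75854 + 9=9.00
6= 6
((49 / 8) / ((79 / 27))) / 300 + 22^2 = 30589241 / 63200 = 484.01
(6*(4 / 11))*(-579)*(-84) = 1167264 / 11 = 106114.91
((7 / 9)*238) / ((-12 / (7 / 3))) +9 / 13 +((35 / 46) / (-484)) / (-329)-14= -54323742851 / 1101867624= -49.30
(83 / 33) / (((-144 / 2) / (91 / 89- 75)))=68309 / 26433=2.58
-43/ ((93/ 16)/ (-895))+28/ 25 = 15396604/ 2325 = 6622.20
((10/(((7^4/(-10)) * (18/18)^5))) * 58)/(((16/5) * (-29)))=125/4802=0.03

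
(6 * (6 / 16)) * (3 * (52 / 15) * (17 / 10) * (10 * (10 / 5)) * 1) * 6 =23868 / 5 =4773.60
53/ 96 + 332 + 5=337.55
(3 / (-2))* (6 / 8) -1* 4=-41 / 8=-5.12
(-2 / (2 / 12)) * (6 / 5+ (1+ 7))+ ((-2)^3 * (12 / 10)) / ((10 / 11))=-3024 / 25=-120.96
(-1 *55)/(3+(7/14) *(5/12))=-120/7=-17.14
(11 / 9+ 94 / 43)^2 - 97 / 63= 10564150 / 1048383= 10.08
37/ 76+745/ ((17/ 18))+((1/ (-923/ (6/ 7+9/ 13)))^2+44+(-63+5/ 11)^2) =5233504995632479217/ 1102894753228268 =4745.24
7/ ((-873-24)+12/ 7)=-49/ 6267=-0.01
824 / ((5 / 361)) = 297464 / 5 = 59492.80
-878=-878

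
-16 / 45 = -0.36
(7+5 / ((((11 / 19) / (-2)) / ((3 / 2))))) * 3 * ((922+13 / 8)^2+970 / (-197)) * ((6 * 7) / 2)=-1016248813.87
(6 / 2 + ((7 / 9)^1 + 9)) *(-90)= -1150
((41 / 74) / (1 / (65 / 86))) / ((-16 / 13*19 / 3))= -103935 / 1934656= -0.05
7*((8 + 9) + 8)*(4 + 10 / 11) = 9450 / 11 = 859.09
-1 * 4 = -4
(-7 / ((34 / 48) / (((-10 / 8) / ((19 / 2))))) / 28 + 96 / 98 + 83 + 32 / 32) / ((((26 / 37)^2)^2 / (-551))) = -73140075727983 / 380661008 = -192139.66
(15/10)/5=3/10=0.30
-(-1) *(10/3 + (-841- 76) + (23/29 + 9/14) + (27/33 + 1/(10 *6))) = -40702939/44660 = -911.40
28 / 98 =2 / 7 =0.29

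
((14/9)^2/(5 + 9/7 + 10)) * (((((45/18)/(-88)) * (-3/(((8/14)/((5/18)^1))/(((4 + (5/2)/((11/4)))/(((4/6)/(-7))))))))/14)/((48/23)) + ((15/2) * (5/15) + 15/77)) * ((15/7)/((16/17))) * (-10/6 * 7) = -189414724625/18306072576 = -10.35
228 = 228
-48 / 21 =-16 / 7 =-2.29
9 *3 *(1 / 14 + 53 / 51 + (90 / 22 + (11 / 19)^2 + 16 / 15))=842516127 / 4725490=178.29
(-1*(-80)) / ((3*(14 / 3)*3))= 40 / 21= 1.90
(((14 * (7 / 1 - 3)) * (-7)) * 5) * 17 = -33320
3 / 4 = 0.75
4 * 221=884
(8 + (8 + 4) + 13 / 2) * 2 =53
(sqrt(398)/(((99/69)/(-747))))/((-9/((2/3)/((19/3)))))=121.48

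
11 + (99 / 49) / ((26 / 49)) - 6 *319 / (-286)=43 / 2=21.50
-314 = -314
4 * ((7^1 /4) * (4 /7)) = 4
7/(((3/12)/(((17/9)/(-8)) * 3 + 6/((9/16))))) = 1673/6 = 278.83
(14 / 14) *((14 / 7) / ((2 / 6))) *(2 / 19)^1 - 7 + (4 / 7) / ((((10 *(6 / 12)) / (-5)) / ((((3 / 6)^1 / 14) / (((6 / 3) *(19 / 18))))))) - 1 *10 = -15248 / 931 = -16.38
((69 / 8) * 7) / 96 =161 / 256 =0.63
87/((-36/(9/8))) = -87/32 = -2.72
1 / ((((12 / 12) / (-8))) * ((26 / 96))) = -384 / 13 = -29.54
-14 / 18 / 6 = -7 / 54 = -0.13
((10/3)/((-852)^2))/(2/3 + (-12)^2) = 5/157521168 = 0.00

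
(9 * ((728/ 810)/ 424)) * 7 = 637/ 4770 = 0.13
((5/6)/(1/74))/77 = 185/231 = 0.80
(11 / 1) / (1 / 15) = 165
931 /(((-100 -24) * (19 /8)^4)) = -50176 /212629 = -0.24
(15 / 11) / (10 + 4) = 15 / 154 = 0.10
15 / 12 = 5 / 4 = 1.25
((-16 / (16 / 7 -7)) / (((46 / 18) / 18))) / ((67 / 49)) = 296352 / 16951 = 17.48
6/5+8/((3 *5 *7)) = 134/105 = 1.28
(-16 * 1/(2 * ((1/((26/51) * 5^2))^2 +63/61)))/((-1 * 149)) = 206180000/3989647989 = 0.05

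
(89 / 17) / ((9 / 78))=2314 / 51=45.37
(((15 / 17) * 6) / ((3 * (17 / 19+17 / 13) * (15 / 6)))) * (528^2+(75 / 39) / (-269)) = 89350.75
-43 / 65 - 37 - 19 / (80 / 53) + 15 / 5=-49139 / 1040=-47.25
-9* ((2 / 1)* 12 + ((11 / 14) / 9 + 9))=-4169 / 14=-297.79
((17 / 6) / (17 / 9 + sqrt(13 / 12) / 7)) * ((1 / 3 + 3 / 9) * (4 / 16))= 14161 / 56293 - 357 * sqrt(39) / 112586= 0.23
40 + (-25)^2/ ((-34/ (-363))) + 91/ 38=2169006/ 323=6715.19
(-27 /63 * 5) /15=-1 /7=-0.14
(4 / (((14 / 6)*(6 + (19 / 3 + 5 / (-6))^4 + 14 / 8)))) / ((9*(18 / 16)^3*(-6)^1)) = -16384 / 678112155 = -0.00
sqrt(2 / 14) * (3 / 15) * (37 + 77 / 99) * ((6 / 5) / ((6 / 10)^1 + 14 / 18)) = 204 * sqrt(7) / 217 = 2.49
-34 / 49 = -0.69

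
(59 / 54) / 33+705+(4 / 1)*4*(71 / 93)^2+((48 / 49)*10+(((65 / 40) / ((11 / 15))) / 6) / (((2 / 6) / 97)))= 558271245739 / 671300784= 831.63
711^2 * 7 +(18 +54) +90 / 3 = 3538749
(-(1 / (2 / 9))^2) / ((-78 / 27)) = 729 / 104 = 7.01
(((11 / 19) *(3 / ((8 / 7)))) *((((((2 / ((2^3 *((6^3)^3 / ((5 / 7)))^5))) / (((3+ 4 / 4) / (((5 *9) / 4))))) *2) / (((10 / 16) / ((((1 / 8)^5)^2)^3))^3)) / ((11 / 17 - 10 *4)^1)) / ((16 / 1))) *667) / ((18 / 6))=-15591125 / 5349638711354230809222978053058247711601888116098711178936955280510980086661519467817402468840252103135802392962960581459968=-0.00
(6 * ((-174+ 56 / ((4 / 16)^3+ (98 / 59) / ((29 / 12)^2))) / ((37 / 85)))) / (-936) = -0.19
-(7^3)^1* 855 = -293265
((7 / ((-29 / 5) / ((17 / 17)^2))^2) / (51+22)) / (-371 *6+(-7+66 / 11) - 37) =-175 / 138993752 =-0.00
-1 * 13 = -13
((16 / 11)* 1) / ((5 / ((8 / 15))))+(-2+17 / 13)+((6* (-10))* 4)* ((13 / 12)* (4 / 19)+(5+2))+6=-352382809 / 203775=-1729.27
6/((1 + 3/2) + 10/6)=36/25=1.44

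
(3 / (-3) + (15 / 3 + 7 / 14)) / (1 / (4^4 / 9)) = 128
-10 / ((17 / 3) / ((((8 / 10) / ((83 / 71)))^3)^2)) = -3148192577642496 / 17368707335228125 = -0.18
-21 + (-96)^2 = 9195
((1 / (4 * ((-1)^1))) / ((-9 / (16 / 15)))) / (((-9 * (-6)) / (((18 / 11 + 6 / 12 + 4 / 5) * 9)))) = 0.01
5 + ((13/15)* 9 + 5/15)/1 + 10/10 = 212/15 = 14.13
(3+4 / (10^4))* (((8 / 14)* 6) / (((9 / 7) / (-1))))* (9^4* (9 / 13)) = -22714182 / 625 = -36342.69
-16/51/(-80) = 1/255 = 0.00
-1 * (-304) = 304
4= 4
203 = 203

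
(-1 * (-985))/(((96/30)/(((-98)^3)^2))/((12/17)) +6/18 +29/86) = 140699452655605200/95781707431651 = 1468.96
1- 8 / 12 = 1 / 3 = 0.33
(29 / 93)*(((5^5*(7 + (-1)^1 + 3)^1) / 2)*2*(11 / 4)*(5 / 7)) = 14953125 / 868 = 17227.10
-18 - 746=-764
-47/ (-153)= 47/ 153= 0.31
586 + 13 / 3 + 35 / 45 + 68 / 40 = 53353 / 90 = 592.81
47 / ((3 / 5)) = 235 / 3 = 78.33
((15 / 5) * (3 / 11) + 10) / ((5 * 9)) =119 / 495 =0.24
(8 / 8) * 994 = 994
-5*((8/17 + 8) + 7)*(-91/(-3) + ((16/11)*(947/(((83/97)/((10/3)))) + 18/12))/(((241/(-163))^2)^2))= -4672452164140082595/52358581149281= -89239.47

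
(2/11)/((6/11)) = 1/3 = 0.33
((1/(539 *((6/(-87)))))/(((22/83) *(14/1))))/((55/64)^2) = -1232384/125546575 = -0.01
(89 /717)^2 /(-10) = -7921 /5140890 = -0.00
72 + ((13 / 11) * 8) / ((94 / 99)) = 3852 / 47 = 81.96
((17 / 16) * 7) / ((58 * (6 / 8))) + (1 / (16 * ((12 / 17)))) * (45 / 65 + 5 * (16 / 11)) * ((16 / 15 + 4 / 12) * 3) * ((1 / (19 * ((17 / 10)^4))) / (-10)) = 11552534 / 68313531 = 0.17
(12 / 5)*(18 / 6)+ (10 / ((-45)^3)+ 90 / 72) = 615997 / 72900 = 8.45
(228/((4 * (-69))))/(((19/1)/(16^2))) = -256/23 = -11.13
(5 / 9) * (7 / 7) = 5 / 9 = 0.56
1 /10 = 0.10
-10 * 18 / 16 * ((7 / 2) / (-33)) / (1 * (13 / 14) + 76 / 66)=2205 / 3844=0.57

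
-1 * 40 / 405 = -8 / 81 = -0.10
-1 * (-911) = 911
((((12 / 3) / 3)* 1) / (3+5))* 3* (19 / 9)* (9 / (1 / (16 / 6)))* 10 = 760 / 3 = 253.33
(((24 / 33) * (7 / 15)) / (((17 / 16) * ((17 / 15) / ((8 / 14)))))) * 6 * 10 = 30720 / 3179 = 9.66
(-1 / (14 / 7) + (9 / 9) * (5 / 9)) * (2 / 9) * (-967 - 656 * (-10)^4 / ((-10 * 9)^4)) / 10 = -6345143 / 5314410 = -1.19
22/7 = 3.14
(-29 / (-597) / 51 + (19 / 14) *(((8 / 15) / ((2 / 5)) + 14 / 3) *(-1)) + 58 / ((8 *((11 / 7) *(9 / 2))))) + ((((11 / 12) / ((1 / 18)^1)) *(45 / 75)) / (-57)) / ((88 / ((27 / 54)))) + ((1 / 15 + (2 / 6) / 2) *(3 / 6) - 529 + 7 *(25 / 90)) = -761247780781 / 1425406752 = -534.06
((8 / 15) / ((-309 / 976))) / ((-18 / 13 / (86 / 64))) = 68198 / 41715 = 1.63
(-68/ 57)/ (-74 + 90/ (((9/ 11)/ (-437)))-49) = 68/ 2747001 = 0.00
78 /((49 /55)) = 4290 /49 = 87.55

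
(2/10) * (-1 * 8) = -8/5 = -1.60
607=607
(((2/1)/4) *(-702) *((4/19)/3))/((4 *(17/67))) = -7839/323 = -24.27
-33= -33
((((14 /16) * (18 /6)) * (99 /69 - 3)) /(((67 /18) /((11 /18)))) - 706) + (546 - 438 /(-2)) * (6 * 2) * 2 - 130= 54006889 /3082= 17523.33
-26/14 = -13/7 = -1.86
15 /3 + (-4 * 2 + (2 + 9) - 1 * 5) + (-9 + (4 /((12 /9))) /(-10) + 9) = 27 /10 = 2.70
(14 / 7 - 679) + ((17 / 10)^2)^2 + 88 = -5806479 / 10000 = -580.65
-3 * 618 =-1854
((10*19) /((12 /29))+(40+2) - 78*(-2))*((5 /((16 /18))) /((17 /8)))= 59145 /34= 1739.56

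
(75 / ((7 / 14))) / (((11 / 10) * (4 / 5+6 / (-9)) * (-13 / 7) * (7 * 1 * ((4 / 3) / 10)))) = -84375 / 143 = -590.03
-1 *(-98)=98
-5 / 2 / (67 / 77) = -385 / 134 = -2.87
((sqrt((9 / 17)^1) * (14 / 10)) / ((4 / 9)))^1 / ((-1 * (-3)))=63 * sqrt(17) / 340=0.76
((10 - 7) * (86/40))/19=0.34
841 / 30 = 28.03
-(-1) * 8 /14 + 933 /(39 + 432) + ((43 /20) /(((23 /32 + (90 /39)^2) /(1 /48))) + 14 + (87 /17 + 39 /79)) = 32089005911489 /1447338193770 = 22.17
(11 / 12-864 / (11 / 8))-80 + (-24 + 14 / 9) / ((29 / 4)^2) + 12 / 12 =-235414481 / 333036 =-706.87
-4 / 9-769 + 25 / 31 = -214450 / 279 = -768.64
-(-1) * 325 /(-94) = -325 /94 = -3.46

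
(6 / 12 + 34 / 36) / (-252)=-13 / 2268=-0.01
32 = 32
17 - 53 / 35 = 542 / 35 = 15.49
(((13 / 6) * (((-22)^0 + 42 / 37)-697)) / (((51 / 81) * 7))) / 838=-1504035 / 3689714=-0.41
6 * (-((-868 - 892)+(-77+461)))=8256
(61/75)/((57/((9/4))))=61/1900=0.03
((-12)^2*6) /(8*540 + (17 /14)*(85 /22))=266112 /1332005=0.20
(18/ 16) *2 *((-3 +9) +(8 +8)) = 99/ 2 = 49.50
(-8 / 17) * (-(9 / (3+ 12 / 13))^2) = 2.48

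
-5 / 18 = -0.28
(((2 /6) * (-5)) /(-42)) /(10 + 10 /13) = 0.00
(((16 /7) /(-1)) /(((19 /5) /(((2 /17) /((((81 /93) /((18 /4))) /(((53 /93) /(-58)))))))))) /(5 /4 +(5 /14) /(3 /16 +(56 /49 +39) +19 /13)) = 11466656 /4017084785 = 0.00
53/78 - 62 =-4783/78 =-61.32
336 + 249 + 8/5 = 2933/5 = 586.60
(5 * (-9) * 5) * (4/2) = -450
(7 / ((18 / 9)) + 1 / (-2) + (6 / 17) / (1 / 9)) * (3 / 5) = 63 / 17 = 3.71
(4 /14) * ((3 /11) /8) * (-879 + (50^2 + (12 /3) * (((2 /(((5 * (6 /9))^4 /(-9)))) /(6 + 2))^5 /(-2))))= 15.79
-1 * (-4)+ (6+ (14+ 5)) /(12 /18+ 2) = 107 /8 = 13.38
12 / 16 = 3 / 4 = 0.75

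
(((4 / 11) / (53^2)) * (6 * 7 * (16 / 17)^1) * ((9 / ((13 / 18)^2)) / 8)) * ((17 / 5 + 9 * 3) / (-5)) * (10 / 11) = -297851904 / 4882505485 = -0.06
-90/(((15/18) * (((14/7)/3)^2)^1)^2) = -6561/10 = -656.10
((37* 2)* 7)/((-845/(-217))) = 112406/845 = 133.02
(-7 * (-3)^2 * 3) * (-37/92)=6993/92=76.01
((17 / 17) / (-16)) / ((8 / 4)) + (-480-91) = -18273 / 32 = -571.03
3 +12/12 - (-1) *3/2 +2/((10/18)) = 91/10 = 9.10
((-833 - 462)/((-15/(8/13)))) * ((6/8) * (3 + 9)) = 6216/13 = 478.15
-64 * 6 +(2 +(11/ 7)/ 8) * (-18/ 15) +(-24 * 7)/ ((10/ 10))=-77649/ 140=-554.64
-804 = -804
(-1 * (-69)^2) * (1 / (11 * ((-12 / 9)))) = 324.61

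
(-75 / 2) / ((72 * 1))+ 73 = 3479 / 48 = 72.48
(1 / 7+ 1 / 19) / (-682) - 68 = -3084017 / 45353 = -68.00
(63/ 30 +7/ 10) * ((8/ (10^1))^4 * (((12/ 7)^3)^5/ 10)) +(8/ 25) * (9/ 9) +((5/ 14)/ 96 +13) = 784395287879053246811/ 2034669218547000000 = 385.51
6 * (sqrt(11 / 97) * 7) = 42 * sqrt(1067) / 97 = 14.14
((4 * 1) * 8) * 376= 12032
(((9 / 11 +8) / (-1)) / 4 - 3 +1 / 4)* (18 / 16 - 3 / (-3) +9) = -9701 / 176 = -55.12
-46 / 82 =-23 / 41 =-0.56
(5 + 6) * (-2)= -22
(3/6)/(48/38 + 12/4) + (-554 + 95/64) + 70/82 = -117227513/212544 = -551.54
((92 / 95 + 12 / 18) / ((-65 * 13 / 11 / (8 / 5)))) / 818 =-20504 / 492487125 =-0.00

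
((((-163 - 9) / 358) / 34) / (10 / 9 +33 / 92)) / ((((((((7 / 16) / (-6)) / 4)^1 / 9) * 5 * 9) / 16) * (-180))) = -6076416 / 648082925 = -0.01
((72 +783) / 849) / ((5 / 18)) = 1026 / 283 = 3.63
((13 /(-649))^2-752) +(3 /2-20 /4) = -636434373 /842402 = -755.50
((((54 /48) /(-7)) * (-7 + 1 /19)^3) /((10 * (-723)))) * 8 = -3449952 /57855665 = -0.06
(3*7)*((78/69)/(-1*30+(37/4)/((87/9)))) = -21112/25829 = -0.82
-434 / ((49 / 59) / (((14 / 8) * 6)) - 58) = 7.49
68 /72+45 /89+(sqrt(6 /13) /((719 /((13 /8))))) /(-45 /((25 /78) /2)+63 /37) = 2323 /1602 - 185*sqrt(78) /296993016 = 1.45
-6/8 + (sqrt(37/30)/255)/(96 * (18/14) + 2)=-3/4 + 7 * sqrt(1110)/6716700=-0.75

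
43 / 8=5.38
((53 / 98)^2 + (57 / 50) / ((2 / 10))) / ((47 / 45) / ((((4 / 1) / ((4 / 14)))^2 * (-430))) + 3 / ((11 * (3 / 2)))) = 12249900630 / 371649467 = 32.96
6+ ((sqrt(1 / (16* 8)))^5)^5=sqrt(2) / 309485009821345068724781056+ 6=6.00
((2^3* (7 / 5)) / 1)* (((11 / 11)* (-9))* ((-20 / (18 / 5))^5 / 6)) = 1750000000 / 19683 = 88909.21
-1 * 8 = -8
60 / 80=3 / 4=0.75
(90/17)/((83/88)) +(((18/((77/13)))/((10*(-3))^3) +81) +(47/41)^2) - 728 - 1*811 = -397526389949083/273953410500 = -1451.07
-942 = -942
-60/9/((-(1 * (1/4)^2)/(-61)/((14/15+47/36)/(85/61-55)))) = 11996504/44145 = 271.75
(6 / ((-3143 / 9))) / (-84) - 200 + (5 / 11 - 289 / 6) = -179847026 / 726033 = -247.71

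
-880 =-880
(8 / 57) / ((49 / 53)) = 424 / 2793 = 0.15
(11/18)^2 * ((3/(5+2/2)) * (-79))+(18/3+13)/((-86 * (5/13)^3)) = -64904357/3483000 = -18.63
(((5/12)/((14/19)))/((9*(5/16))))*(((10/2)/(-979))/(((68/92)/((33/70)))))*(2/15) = -874/10008495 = -0.00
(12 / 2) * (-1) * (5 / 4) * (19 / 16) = -285 / 32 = -8.91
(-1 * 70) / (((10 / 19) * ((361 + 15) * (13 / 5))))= -665 / 4888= -0.14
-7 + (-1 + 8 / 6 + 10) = 10 / 3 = 3.33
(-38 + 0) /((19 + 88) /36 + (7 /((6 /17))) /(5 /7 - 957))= -2289348 /177815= -12.87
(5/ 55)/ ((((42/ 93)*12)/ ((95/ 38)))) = 155/ 3696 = 0.04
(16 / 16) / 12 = 1 / 12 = 0.08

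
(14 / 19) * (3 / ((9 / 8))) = 112 / 57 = 1.96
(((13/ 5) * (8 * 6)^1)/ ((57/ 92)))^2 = 366186496/ 9025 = 40574.68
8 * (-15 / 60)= -2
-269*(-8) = 2152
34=34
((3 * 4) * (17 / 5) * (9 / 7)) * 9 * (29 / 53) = 479196 / 1855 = 258.33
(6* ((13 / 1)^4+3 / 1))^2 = 29372475456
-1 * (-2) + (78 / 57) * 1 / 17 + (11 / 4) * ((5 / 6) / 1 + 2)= 76529 / 7752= 9.87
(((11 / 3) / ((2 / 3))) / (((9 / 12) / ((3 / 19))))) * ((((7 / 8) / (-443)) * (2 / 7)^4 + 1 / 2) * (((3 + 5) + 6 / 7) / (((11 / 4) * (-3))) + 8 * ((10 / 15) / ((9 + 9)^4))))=-247222264195 / 397778018211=-0.62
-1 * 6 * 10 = -60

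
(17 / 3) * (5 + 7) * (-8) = -544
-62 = -62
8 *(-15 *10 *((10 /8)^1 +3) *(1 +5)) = -30600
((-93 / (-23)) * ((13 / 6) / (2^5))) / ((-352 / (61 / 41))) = -24583 / 21243904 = -0.00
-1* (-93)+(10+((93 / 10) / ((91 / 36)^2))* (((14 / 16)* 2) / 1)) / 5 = 2824691 / 29575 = 95.51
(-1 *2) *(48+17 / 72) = -3473 / 36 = -96.47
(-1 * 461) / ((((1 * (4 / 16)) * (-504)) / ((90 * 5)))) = 11525 / 7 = 1646.43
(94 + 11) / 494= 105 / 494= 0.21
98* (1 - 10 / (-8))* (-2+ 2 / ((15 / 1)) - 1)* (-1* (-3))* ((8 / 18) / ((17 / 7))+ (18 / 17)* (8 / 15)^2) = -1951082 / 2125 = -918.16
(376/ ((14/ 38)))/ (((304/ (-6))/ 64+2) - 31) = -171456/ 5005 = -34.26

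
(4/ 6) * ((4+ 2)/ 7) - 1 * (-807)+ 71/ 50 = 283147/ 350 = 808.99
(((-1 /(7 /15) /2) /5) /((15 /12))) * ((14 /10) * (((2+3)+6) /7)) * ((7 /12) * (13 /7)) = -0.41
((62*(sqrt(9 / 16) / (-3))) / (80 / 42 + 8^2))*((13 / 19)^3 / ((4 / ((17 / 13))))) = -1870323 / 75942848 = -0.02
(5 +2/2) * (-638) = -3828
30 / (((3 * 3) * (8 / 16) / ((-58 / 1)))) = -1160 / 3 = -386.67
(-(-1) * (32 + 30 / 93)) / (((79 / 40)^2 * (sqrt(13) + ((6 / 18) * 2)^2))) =-57715200 / 200629427 + 129859200 * sqrt(13) / 200629427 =2.05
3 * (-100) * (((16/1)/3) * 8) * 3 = -38400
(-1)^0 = 1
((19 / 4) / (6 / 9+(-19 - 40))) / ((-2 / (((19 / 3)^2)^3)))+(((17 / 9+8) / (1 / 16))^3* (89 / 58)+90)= 179974984002493 / 29597400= 6080770.07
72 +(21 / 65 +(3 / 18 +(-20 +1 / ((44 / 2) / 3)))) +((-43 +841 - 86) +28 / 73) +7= 120885134 / 156585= 772.01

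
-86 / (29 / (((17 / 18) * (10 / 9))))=-7310 / 2349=-3.11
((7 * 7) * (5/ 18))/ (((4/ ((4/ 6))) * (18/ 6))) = 0.76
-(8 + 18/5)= -58/5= -11.60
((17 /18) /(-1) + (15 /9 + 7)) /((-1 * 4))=-1.93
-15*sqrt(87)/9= -5*sqrt(87)/3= -15.55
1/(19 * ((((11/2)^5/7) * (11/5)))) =1120/33659659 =0.00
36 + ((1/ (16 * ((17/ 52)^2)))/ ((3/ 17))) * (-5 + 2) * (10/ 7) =2594/ 119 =21.80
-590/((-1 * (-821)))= -590/821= -0.72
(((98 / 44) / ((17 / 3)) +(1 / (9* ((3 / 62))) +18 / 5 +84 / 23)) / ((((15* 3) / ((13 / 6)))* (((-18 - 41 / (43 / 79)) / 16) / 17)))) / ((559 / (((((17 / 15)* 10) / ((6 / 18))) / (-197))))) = 1570091032 / 3645217478925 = 0.00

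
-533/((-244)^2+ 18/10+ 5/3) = -0.01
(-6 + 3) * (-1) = 3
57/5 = 11.40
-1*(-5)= 5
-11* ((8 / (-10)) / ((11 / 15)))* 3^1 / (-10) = -18 / 5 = -3.60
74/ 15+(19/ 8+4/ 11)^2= 1444271/ 116160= 12.43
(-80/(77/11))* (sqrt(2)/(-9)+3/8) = -30/7+80* sqrt(2)/63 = -2.49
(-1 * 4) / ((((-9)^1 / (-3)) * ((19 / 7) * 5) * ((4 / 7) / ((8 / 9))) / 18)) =-784 / 285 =-2.75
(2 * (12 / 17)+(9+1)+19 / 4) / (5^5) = 0.01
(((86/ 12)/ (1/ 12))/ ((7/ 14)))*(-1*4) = -688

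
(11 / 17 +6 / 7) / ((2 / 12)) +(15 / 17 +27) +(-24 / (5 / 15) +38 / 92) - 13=-260997 / 5474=-47.68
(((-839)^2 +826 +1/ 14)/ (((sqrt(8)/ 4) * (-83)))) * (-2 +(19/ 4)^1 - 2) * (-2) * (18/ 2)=3209571 * sqrt(2)/ 28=162107.82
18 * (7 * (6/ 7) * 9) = 972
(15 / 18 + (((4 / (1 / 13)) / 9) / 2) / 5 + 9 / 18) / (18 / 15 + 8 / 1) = 0.21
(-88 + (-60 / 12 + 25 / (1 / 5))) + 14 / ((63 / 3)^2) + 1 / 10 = 20243 / 630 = 32.13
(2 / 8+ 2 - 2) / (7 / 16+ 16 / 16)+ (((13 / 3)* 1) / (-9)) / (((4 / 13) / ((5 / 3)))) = -18139 / 7452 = -2.43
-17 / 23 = -0.74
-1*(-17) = 17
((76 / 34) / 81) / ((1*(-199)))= -38 / 274023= -0.00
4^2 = 16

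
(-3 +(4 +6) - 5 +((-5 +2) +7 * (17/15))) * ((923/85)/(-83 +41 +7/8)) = -767936/419475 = -1.83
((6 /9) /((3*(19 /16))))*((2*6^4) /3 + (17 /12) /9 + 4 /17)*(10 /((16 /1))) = 7935125 /78489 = 101.10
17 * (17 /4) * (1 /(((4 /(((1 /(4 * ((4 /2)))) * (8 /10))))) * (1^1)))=289 /160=1.81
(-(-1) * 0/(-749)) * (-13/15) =0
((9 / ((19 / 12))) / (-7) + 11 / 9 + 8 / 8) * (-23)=-38824 / 1197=-32.43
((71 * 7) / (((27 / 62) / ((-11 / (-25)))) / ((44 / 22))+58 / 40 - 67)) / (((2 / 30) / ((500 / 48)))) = -529615625 / 443676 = -1193.70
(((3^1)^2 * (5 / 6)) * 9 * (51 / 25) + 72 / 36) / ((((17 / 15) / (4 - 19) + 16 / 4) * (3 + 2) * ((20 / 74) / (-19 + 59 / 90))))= -85338539 / 176600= -483.23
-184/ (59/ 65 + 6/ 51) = -203320/ 1133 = -179.45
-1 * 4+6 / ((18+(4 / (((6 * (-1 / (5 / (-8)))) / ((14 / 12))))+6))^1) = -6620 / 1763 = -3.75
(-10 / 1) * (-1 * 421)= 4210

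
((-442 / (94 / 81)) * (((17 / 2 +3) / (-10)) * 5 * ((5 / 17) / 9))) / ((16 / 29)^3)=328153995 / 770048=426.15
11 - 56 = -45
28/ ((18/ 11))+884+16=917.11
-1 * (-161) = 161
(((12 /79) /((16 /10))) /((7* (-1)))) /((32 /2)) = -15 /17696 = -0.00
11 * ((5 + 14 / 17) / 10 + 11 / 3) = 23837 / 510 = 46.74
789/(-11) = -71.73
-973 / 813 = -1.20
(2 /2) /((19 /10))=10 /19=0.53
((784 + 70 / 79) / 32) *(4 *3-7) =155015 / 1264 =122.64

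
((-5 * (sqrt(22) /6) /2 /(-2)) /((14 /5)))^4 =47265625 /3186376704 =0.01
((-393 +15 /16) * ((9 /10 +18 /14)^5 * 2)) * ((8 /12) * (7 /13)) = -175311815361363 /12485200000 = -14041.57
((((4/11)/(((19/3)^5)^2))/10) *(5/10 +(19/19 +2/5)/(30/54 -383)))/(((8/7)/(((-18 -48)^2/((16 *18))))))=19419267483/8441252023740416800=0.00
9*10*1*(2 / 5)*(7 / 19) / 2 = 126 / 19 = 6.63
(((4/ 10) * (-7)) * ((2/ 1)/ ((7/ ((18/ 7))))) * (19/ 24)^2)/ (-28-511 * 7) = 361/ 1009400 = 0.00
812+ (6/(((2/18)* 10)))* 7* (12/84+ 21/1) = 1611.20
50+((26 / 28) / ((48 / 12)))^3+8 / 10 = 44617449 / 878080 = 50.81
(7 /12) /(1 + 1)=7 /24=0.29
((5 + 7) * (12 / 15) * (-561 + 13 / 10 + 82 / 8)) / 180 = -3663 / 125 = -29.30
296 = 296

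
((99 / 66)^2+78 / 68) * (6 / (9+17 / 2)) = 99 / 85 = 1.16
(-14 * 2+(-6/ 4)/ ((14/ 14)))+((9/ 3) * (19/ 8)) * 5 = 49/ 8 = 6.12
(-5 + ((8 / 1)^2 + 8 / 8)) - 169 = -109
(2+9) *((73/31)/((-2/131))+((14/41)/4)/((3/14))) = -12905321/7626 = -1692.28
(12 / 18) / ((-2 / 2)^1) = -2 / 3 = -0.67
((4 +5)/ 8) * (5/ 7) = 45/ 56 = 0.80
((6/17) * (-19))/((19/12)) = -4.24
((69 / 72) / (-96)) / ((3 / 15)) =-115 / 2304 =-0.05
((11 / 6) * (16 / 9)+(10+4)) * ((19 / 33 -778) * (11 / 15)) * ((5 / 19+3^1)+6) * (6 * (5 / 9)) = -4208240960 / 13851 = -303822.18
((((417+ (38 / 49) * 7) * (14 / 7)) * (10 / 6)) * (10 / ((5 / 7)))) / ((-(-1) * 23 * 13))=59140 / 897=65.93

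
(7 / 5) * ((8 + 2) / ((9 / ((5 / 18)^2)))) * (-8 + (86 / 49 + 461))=557075 / 10206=54.58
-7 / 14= -1 / 2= -0.50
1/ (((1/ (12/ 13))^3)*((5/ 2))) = 0.31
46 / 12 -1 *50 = -277 / 6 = -46.17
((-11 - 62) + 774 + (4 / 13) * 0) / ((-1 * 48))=-701 / 48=-14.60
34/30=1.13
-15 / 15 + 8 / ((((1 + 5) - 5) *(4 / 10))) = 19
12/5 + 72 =372/5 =74.40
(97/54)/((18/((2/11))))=97/5346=0.02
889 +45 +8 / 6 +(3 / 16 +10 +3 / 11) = 945.79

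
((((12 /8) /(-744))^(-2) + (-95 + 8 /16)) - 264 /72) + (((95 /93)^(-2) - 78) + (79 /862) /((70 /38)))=20081576737844 /81685275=245840.84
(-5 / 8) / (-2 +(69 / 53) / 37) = 0.32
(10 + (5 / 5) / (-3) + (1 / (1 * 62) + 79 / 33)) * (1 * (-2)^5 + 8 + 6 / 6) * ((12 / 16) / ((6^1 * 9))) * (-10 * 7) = 19890745 / 73656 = 270.05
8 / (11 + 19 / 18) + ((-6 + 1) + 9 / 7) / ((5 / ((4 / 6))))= 548 / 3255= 0.17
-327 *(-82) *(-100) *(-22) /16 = 3686925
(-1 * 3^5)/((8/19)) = -4617/8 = -577.12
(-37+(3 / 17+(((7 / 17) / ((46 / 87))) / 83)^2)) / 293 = -155129382727 / 1234347128948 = -0.13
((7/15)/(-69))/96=-7/99360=-0.00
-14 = -14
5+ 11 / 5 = 36 / 5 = 7.20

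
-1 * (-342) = 342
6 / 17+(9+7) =278 / 17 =16.35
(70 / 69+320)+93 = 28567 / 69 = 414.01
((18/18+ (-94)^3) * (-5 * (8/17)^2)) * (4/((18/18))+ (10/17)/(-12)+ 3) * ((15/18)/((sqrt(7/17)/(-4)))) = -104690372800 * sqrt(119)/34391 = -33207442.01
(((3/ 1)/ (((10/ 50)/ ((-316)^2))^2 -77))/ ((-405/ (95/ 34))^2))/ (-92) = 5624391696400/ 279031687849907978211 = 0.00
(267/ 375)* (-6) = -534/ 125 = -4.27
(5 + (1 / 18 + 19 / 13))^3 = 3546578125 / 12812904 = 276.80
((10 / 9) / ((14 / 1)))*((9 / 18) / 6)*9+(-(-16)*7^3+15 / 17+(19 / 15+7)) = 39250069 / 7140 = 5497.21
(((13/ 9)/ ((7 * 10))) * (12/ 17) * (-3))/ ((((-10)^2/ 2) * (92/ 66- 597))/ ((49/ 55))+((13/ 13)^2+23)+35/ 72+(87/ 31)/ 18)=0.00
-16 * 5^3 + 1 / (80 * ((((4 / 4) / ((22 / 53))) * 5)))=-21199989 / 10600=-2000.00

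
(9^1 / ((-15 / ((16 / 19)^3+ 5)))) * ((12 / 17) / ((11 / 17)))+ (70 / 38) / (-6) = -8987381 / 2263470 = -3.97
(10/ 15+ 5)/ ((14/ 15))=85/ 14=6.07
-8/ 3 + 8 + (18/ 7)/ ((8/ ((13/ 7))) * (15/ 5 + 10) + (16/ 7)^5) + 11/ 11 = 6322541/ 994884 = 6.36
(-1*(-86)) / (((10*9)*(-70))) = -43 / 3150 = -0.01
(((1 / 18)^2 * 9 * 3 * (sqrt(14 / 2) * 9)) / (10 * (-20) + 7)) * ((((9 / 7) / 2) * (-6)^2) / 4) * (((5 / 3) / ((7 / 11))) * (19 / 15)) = -5643 * sqrt(7) / 75656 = -0.20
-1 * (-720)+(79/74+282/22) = 597383/814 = 733.89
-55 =-55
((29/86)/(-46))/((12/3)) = -29/15824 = -0.00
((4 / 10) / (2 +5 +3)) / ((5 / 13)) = 13 / 125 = 0.10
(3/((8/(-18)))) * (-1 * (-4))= -27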